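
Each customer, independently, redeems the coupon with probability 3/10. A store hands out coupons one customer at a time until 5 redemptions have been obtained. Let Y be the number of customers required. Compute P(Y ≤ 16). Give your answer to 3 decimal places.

0.550

Finishing within 16 customers ⇔ at least 5 successes in the first 16. With X ~ Binomial(16, 0.30), P(Y ≤ 16) = 1 − P(X ≤ 4).
  k=0: C(16,0)·0.30^0·0.70^16 = 0.00332
  k=1: C(16,1)·0.30^1·0.70^15 = 0.02279
  k=2: C(16,2)·0.30^2·0.70^14 = 0.07325
  k=3: C(16,3)·0.30^3·0.70^13 = 0.14650
  k=4: C(16,4)·0.30^4·0.70^12 = 0.20405
1 − 0.44990 = 0.55010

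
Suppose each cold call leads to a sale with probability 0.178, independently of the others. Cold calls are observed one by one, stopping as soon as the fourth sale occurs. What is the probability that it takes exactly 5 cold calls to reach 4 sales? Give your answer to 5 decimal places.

Y = trial on which the fourth success occurs; negative binomial, r=4, p=0.178.
P(Y=5) = C(4,3) · p^4 · (1−p)^1
= 4 · 0.0010039 · 0.822 = 0.0033007

0.00330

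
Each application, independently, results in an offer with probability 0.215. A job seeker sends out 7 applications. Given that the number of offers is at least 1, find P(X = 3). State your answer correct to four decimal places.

0.1618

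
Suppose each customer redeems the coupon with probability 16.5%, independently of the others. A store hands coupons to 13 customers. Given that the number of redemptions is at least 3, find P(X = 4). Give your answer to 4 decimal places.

0.2861

X ~ Binomial(13, 0.165). Want P(X=4 | X≥3) = P(X=4) / P(X≥3).
P(X=4) = C(13,4)·0.165^4·0.835^9 = 0.104573
P(X≥3) = 1 − 0.095923 − 0.246414 − 0.292155 = 0.365508
Ratio = 0.104573 / 0.365508 = 0.286104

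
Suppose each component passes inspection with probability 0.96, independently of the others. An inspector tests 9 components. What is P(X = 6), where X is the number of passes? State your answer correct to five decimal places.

0.00421

X ~ Binomial(n=9, p=0.96).
P(X=6) = C(9,6) · p^6 · (1−p)^3
= 84 · 0.78276 · 6.4e-05 = 0.0042081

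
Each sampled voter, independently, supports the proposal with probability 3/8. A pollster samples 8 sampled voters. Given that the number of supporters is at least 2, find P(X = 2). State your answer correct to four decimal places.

X ~ Binomial(8, 0.375). Want P(X=2 | X≥2) = P(X=2) / P(X≥2).
P(X=2) = C(8,2)·0.375^2·0.625^6 = 0.234693
P(X≥2) = 1 − 0.023283 − 0.111759 = 0.864958
Ratio = 0.234693 / 0.864958 = 0.271335

0.2713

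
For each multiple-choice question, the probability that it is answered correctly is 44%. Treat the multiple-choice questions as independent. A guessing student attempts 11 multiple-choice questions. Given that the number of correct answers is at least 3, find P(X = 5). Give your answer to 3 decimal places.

X ~ Binomial(11, 0.44). Want P(X=5 | X≥3) = P(X=5) / P(X≥3).
P(X=5) = C(11,5)·0.44^5·0.56^6 = 0.23498
P(X≥3) = 1 − 0.00170 − 0.01468 − 0.05767 = 0.92595
Ratio = 0.23498 / 0.92595 = 0.25377

0.254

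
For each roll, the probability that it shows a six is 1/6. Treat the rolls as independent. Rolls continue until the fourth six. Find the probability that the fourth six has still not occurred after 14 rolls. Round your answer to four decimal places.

0.8063

Needing more than 14 rolls ⇔ fewer than 4 successes in the first 14. With X ~ Binomial(14, 0.166667), P(Y > 14) = P(X ≤ 3).
  k=0: C(14,0)·0.166667^0·0.833333^14 = 0.077887
  k=1: C(14,1)·0.166667^1·0.833333^13 = 0.218082
  k=2: C(14,2)·0.166667^2·0.833333^12 = 0.283507
  k=3: C(14,3)·0.166667^3·0.833333^11 = 0.226806
P(X ≤ 3) = 0.806282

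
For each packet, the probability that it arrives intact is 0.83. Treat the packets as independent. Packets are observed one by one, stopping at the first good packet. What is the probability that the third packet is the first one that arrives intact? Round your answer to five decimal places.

0.02399

Geometric (trials to first success), p = 0.83.
P(Y = 3) = (1−p)^2 · p = 0.0289 · 0.83 = 0.0239870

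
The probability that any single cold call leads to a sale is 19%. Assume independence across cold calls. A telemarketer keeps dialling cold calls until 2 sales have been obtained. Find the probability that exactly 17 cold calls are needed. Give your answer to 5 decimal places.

Y = trial on which the second success occurs; negative binomial, r=2, p=0.19.
P(Y=17) = C(16,1) · p^2 · (1−p)^15
= 16 · 0.0361 · 0.042391 = 0.0244851

0.02449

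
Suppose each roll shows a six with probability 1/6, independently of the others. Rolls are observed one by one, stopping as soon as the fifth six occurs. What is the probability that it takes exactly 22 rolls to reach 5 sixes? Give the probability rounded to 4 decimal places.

Y = trial on which the fifth success occurs; negative binomial, r=5, p=0.166667.
P(Y=22) = C(21,4) · p^5 · (1−p)^17
= 5985 · 0.0001286 · 0.045073 = 0.034692

0.0347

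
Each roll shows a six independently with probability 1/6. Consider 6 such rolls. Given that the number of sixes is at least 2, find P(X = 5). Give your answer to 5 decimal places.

0.00244

X ~ Binomial(6, 0.166667). Want P(X=5 | X≥2) = P(X=5) / P(X≥2).
P(X=5) = C(6,5)·0.166667^5·0.833333^1 = 0.0006430
P(X≥2) = 1 − 0.3348980 − 0.4018776 = 0.2632245
Ratio = 0.0006430 / 0.2632245 = 0.0024428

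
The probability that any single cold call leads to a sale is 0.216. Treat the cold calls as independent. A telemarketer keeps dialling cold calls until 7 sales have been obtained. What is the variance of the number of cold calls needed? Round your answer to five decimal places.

Y = total cold calls until the seventh success; negative binomial with r=7, p=0.216.
Var(Y) = r(1−p)/p² = 7·0.784 / 0.216² = 117.6268861

117.62689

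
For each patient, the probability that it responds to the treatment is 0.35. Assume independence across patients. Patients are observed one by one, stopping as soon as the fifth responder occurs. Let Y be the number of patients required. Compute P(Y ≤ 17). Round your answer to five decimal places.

Finishing within 17 patients ⇔ at least 5 successes in the first 17. With X ~ Binomial(17, 0.35), P(Y ≤ 17) = 1 − P(X ≤ 4).
  k=0: C(17,0)·0.35^0·0.65^17 = 0.0006600
  k=1: C(17,1)·0.35^1·0.65^16 = 0.0060413
  k=2: C(17,2)·0.35^2·0.65^15 = 0.0260241
  k=3: C(17,3)·0.35^3·0.65^14 = 0.0700648
  k=4: C(17,4)·0.35^4·0.65^13 = 0.1320452
1 − 0.2348354 = 0.7651646

0.76516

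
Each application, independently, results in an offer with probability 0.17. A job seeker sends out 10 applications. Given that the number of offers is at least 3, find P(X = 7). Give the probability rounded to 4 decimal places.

X ~ Binomial(10, 0.17). Want P(X=7 | X≥3) = P(X=7) / P(X≥3).
P(X=7) = C(10,7)·0.17^7·0.83^3 = 0.000282
P(X≥3) = 1 − 0.155160 − 0.317798 − 0.292911 = 0.234131
Ratio = 0.000282 / 0.234131 = 0.001203

0.0012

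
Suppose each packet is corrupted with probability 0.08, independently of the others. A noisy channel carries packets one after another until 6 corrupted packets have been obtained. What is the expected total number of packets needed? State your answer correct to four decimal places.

Y = total packets until the sixth success; negative binomial with r=6, p=0.08.
E[Y] = r / p = 6 / 0.08 = 75.000000

75.0000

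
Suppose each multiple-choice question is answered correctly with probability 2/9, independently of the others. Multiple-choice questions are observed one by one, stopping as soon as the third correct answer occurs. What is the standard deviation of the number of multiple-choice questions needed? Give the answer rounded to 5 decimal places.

Y = total multiple-choice questions until the third success; negative binomial with r=3, p=0.222222.
SD(Y) = √[r(1−p)/p²] = √(47.2500000) = 6.8738635

6.87386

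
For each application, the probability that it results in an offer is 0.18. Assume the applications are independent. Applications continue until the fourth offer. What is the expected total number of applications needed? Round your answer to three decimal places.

22.222

Y = total applications until the fourth success; negative binomial with r=4, p=0.18.
E[Y] = r / p = 4 / 0.18 = 22.22222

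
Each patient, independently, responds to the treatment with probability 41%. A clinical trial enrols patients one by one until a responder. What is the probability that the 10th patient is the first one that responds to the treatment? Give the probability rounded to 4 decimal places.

Geometric (trials to first success), p = 0.41.
P(Y = 10) = (1−p)^9 · p = 0.008663 · 0.41 = 0.003552

0.0036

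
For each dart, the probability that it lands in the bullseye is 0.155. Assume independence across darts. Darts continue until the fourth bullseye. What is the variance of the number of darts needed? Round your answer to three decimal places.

Y = total darts until the fourth success; negative binomial with r=4, p=0.155.
Var(Y) = r(1−p)/p² = 4·0.845 / 0.155² = 140.68678

140.687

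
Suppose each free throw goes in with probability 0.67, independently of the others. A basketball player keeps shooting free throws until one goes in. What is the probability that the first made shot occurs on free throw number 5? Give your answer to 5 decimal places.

0.00795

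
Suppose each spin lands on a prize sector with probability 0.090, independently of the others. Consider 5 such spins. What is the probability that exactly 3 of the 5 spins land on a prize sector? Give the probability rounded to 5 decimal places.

0.00604

X ~ Binomial(n=5, p=0.09).
P(X=3) = C(5,3) · p^3 · (1−p)^2
= 10 · 0.000729 · 0.8281 = 0.0060368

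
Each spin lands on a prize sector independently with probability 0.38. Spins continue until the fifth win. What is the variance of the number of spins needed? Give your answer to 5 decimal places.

Y = total spins until the fifth success; negative binomial with r=5, p=0.38.
Var(Y) = r(1−p)/p² = 5·0.62 / 0.38² = 21.4681440

21.46814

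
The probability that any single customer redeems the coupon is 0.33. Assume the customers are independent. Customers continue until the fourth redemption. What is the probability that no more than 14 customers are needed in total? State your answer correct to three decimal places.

Finishing within 14 customers ⇔ at least 4 successes in the first 14. With X ~ Binomial(14, 0.33), P(Y ≤ 14) = 1 − P(X ≤ 3).
  k=0: C(14,0)·0.33^0·0.67^14 = 0.00367
  k=1: C(14,1)·0.33^1·0.67^13 = 0.02533
  k=2: C(14,2)·0.33^2·0.67^12 = 0.08109
  k=3: C(14,3)·0.33^3·0.67^11 = 0.15976
1 − 0.26985 = 0.73015

0.730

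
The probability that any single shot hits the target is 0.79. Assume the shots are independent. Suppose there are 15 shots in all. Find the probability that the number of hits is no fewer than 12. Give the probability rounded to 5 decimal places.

X ~ Binomial(15, 0.79); P(X ≥ 12) = Σ C(15,k) p^k (1−p)^(15−k) over k:
  k=12: C(15,12)·0.79^12·0.21^3 = 0.2489972
  k=13: C(15,13)·0.79^13·0.21^2 = 0.2161624
  k=14: C(15,14)·0.79^14·0.21^1 = 0.1161689
  k=15: C(15,15)·0.79^15·0.21^0 = 0.0291344
Total = 0.6104628

0.61046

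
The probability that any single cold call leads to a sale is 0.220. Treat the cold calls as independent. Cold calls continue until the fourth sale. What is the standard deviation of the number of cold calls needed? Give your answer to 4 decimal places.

Y = total cold calls until the fourth success; negative binomial with r=4, p=0.22.
SD(Y) = √[r(1−p)/p²] = √(64.462810) = 8.028874

8.0289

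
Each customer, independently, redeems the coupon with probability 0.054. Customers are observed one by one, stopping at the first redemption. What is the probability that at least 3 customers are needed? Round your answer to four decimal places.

Y = number of customers to the first success; geometric, p = 0.054.
P(Y > 2) = P(first 2 all fail) = (1−p)^2 = 0.894916

0.8949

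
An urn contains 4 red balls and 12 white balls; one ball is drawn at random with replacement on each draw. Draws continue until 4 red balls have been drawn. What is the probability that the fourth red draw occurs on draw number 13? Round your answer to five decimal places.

0.06453

Y = trial on which the fourth success occurs; negative binomial, r=4, p=0.25.
P(Y=13) = C(12,3) · p^4 · (1−p)^9
= 220 · 0.0039062 · 0.075085 = 0.0645259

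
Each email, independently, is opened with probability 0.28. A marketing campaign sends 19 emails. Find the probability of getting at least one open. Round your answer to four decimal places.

0.9981

P(at least one) = 1 − P(none) = 1 − (1 − 0.28)^19
= 1 − 0.001947 = 0.998053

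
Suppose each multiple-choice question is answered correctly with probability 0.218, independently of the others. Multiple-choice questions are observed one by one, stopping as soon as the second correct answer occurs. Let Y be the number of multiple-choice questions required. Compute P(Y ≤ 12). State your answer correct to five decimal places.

Finishing within 12 multiple-choice questions ⇔ at least 2 successes in the first 12. With X ~ Binomial(12, 0.218), P(Y ≤ 12) = 1 − P(X ≤ 1).
  k=0: C(12,0)·0.218^0·0.782^12 = 0.0522975
  k=1: C(12,1)·0.218^1·0.782^11 = 0.1749492
1 − 0.2272467 = 0.7727533

0.77275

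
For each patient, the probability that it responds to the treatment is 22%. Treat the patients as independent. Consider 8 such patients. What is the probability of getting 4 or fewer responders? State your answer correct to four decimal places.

X ~ Binomial(8, 0.22); P(X ≤ 4) = Σ C(8,k) p^k (1−p)^(8−k) over k:
  k=0: C(8,0)·0.22^0·0.78^8 = 0.137011
  k=1: C(8,1)·0.22^1·0.78^7 = 0.309154
  k=2: C(8,2)·0.22^2·0.78^6 = 0.305190
  k=3: C(8,3)·0.22^3·0.78^5 = 0.172159
  k=4: C(8,4)·0.22^4·0.78^4 = 0.060697
Total = 0.984212

0.9842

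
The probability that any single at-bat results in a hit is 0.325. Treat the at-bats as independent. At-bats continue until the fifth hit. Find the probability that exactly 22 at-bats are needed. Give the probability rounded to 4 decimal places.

0.0272

Y = trial on which the fifth success occurs; negative binomial, r=5, p=0.325.
P(Y=22) = C(21,4) · p^5 · (1−p)^17
= 5985 · 0.0036259 · 0.0012536 = 0.027205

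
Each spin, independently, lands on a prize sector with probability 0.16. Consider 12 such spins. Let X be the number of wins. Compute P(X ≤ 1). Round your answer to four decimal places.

X ~ Binomial(12, 0.16); P(X ≤ 1) = Σ C(12,k) p^k (1−p)^(12−k) over k:
  k=0: C(12,0)·0.16^0·0.84^12 = 0.123410
  k=1: C(12,1)·0.16^1·0.84^11 = 0.282081
Total = 0.405491

0.4055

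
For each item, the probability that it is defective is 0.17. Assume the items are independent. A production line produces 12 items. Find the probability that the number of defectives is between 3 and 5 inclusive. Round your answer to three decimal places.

X ~ Binomial(12, 0.17); P(3 ≤ X ≤ 5) = Σ C(12,k) p^k (1−p)^(12−k) over k:
  k=3: C(12,3)·0.17^3·0.83^9 = 0.20206
  k=4: C(12,4)·0.17^4·0.83^8 = 0.09312
  k=5: C(12,5)·0.17^5·0.83^7 = 0.03052
Total = 0.32569

0.326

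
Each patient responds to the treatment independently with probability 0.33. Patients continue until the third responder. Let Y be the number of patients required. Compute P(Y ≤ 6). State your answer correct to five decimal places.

0.31305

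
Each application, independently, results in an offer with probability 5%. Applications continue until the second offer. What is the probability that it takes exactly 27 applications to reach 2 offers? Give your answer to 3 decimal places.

0.018

Y = trial on which the second success occurs; negative binomial, r=2, p=0.05.
P(Y=27) = C(26,1) · p^2 · (1−p)^25
= 26 · 0.0025 · 0.27739 = 0.01803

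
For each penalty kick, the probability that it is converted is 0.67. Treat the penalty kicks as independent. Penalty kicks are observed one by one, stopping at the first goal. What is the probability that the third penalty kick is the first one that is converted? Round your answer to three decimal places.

Geometric (trials to first success), p = 0.67.
P(Y = 3) = (1−p)^2 · p = 0.1089 · 0.67 = 0.07296

0.073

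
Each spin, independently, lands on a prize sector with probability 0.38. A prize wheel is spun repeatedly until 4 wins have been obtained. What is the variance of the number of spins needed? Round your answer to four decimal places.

17.1745

Y = total spins until the fourth success; negative binomial with r=4, p=0.38.
Var(Y) = r(1−p)/p² = 4·0.62 / 0.38² = 17.174515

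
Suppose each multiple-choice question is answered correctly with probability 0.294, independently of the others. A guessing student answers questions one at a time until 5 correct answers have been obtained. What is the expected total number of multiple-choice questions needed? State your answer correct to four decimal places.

Y = total multiple-choice questions until the fifth success; negative binomial with r=5, p=0.294.
E[Y] = r / p = 5 / 0.294 = 17.006803

17.0068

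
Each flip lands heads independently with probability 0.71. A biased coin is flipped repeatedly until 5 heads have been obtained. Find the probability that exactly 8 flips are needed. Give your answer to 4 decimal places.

0.1540

Y = trial on which the fifth success occurs; negative binomial, r=5, p=0.71.
P(Y=8) = C(7,4) · p^5 · (1−p)^3
= 35 · 0.18042 · 0.024389 = 0.154012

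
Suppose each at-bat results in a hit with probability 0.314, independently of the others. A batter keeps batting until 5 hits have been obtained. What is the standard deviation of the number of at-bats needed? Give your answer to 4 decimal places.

5.8982

Y = total at-bats until the fifth success; negative binomial with r=5, p=0.314.
SD(Y) = √[r(1−p)/p²] = √(34.788430) = 5.898172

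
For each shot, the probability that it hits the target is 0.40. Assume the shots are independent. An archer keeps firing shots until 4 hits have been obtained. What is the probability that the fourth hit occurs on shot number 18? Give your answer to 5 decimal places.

0.01364

Y = trial on which the fourth success occurs; negative binomial, r=4, p=0.40.
P(Y=18) = C(17,3) · p^4 · (1−p)^14
= 680 · 0.0256 · 0.00078364 = 0.0136416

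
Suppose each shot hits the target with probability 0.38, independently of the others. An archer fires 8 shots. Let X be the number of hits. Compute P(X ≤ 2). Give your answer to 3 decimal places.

X ~ Binomial(8, 0.38); P(X ≤ 2) = Σ C(8,k) p^k (1−p)^(8−k) over k:
  k=0: C(8,0)·0.38^0·0.62^8 = 0.02183
  k=1: C(8,1)·0.38^1·0.62^7 = 0.10706
  k=2: C(8,2)·0.38^2·0.62^6 = 0.22965
Total = 0.35855

0.359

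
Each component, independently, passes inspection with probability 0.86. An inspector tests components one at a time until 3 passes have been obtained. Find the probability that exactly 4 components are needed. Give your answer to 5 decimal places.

0.26714

Y = trial on which the third success occurs; negative binomial, r=3, p=0.86.
P(Y=4) = C(3,2) · p^3 · (1−p)^1
= 3 · 0.63606 · 0.14 = 0.2671435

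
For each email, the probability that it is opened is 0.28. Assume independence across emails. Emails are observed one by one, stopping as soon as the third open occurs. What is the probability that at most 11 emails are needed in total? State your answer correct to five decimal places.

0.63351

Finishing within 11 emails ⇔ at least 3 successes in the first 11. With X ~ Binomial(11, 0.28), P(Y ≤ 11) = 1 − P(X ≤ 2).
  k=0: C(11,0)·0.28^0·0.72^11 = 0.0269561
  k=1: C(11,1)·0.28^1·0.72^10 = 0.1153123
  k=2: C(11,2)·0.28^2·0.72^9 = 0.2242184
1 − 0.3664868 = 0.6335132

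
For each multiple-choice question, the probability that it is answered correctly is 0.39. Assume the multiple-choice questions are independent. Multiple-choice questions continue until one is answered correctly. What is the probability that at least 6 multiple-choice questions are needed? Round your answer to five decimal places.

0.08446

Y = number of multiple-choice questions to the first success; geometric, p = 0.39.
P(Y > 5) = P(first 5 all fail) = (1−p)^5 = 0.0844596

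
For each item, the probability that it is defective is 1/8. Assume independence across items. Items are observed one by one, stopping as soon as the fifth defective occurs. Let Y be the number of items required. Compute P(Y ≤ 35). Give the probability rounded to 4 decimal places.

Finishing within 35 items ⇔ at least 5 successes in the first 35. With X ~ Binomial(35, 0.125), P(Y ≤ 35) = 1 − P(X ≤ 4).
  k=0: C(35,0)·0.125^0·0.875^35 = 0.009339
  k=1: C(35,1)·0.125^1·0.875^34 = 0.046693
  k=2: C(35,2)·0.125^2·0.875^33 = 0.113397
  k=3: C(35,3)·0.125^3·0.875^32 = 0.178196
  k=4: C(35,4)·0.125^4·0.875^31 = 0.203652
1 − 0.551277 = 0.448723

0.4487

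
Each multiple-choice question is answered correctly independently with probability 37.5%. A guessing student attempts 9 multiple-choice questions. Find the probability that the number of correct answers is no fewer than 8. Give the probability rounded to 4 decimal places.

X ~ Binomial(9, 0.375); P(X ≥ 8) = Σ C(9,k) p^k (1−p)^(9−k) over k:
  k=8: C(9,8)·0.375^8·0.625^1 = 0.002200
  k=9: C(9,9)·0.375^9·0.625^0 = 0.000147
Total = 0.002346

0.0023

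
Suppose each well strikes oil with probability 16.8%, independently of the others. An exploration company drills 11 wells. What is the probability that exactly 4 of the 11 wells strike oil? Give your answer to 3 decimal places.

X ~ Binomial(n=11, p=0.168).
P(X=4) = C(11,4) · p^4 · (1−p)^7
= 330 · 0.00079659 · 0.27597 = 0.07255

0.073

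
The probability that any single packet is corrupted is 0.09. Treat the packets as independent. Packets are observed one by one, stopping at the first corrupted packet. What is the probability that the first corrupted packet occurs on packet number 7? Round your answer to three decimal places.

Geometric (trials to first success), p = 0.09.
P(Y = 7) = (1−p)^6 · p = 0.56787 · 0.09 = 0.05111

0.051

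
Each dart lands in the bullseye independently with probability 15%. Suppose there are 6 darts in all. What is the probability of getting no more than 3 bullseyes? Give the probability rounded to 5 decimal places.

X ~ Binomial(6, 0.15); P(X ≤ 3) = Σ C(6,k) p^k (1−p)^(6−k) over k:
  k=0: C(6,0)·0.15^0·0.85^6 = 0.3771495
  k=1: C(6,1)·0.15^1·0.85^5 = 0.3993348
  k=2: C(6,2)·0.15^2·0.85^4 = 0.1761771
  k=3: C(6,3)·0.15^3·0.85^3 = 0.0414534
Total = 0.9941148

0.99411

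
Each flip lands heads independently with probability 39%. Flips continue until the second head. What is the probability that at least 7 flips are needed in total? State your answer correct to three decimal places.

0.249

Needing more than 6 flips ⇔ fewer than 2 successes in the first 6. With X ~ Binomial(6, 0.39), P(Y > 6) = P(X ≤ 1).
  k=0: C(6,0)·0.39^0·0.61^6 = 0.05152
  k=1: C(6,1)·0.39^1·0.61^5 = 0.19764
P(X ≤ 1) = 0.24916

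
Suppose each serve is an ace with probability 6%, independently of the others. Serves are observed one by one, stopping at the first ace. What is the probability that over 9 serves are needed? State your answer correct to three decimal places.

0.573

Y = number of serves to the first success; geometric, p = 0.06.
P(Y > 9) = P(first 9 all fail) = (1−p)^9 = 0.57299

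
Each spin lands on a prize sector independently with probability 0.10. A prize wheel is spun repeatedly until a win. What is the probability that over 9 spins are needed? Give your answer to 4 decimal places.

0.3874

Y = number of spins to the first success; geometric, p = 0.10.
P(Y > 9) = P(first 9 all fail) = (1−p)^9 = 0.387420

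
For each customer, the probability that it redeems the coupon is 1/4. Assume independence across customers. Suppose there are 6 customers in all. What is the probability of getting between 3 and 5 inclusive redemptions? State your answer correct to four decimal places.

X ~ Binomial(6, 0.25); P(3 ≤ X ≤ 5) = Σ C(6,k) p^k (1−p)^(6−k) over k:
  k=3: C(6,3)·0.25^3·0.75^3 = 0.131836
  k=4: C(6,4)·0.25^4·0.75^2 = 0.032959
  k=5: C(6,5)·0.25^5·0.75^1 = 0.004395
Total = 0.169189

0.1692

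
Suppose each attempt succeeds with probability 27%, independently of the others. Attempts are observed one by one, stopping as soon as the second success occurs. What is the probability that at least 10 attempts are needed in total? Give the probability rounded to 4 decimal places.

Needing more than 9 attempts ⇔ fewer than 2 successes in the first 9. With X ~ Binomial(9, 0.27), P(Y > 9) = P(X ≤ 1).
  k=0: C(9,0)·0.27^0·0.73^9 = 0.058872
  k=1: C(9,1)·0.27^1·0.73^8 = 0.195970
P(X ≤ 1) = 0.254841

0.2548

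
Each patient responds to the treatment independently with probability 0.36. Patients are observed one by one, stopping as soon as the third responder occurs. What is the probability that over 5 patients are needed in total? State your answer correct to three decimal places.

Needing more than 5 patients ⇔ fewer than 3 successes in the first 5. With X ~ Binomial(5, 0.36), P(Y > 5) = P(X ≤ 2).
  k=0: C(5,0)·0.36^0·0.64^5 = 0.10737
  k=1: C(5,1)·0.36^1·0.64^4 = 0.30199
  k=2: C(5,2)·0.36^2·0.64^3 = 0.33974
P(X ≤ 2) = 0.74910

0.749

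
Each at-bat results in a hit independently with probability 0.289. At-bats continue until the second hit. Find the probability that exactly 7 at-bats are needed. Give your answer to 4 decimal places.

Y = trial on which the second success occurs; negative binomial, r=2, p=0.289.
P(Y=7) = C(6,1) · p^2 · (1−p)^5
= 6 · 0.083521 · 0.1817 = 0.091053

0.0911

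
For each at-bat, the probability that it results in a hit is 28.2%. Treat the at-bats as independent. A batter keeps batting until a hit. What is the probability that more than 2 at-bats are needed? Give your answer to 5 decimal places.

0.51552

Y = number of at-bats to the first success; geometric, p = 0.282.
P(Y > 2) = P(first 2 all fail) = (1−p)^2 = 0.5155240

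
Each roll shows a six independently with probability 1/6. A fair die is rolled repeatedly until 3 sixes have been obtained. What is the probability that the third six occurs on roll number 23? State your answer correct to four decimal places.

0.0279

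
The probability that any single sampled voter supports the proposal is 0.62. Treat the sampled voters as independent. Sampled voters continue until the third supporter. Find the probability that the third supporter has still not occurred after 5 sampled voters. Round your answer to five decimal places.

Needing more than 5 sampled voters ⇔ fewer than 3 successes in the first 5. With X ~ Binomial(5, 0.62), P(Y > 5) = P(X ≤ 2).
  k=0: C(5,0)·0.62^0·0.38^5 = 0.0079235
  k=1: C(5,1)·0.62^1·0.38^4 = 0.0646392
  k=2: C(5,2)·0.62^2·0.38^3 = 0.2109280
P(X ≤ 2) = 0.2834907

0.28349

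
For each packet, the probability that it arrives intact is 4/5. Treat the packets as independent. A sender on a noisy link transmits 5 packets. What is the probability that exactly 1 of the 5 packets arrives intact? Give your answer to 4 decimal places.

0.0064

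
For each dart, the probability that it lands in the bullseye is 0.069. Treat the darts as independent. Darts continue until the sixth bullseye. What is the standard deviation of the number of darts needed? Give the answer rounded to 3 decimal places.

34.253

Y = total darts until the sixth success; negative binomial with r=6, p=0.069.
SD(Y) = √[r(1−p)/p²] = √(1173.28292) = 34.25322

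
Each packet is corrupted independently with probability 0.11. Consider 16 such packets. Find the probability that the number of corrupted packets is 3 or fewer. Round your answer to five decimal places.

X ~ Binomial(16, 0.11); P(X ≤ 3) = Σ C(16,k) p^k (1−p)^(16−k) over k:
  k=0: C(16,0)·0.11^0·0.89^16 = 0.1549673
  k=1: C(16,1)·0.11^1·0.89^15 = 0.3064522
  k=2: C(16,2)·0.11^2·0.89^14 = 0.2840709
  k=3: C(16,3)·0.11^3·0.89^13 = 0.1638461
Total = 0.9093365

0.90934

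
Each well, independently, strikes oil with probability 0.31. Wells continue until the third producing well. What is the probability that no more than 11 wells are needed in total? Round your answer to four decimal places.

Finishing within 11 wells ⇔ at least 3 successes in the first 11. With X ~ Binomial(11, 0.31), P(Y ≤ 11) = 1 − P(X ≤ 2).
  k=0: C(11,0)·0.31^0·0.69^11 = 0.016879
  k=1: C(11,1)·0.31^1·0.69^10 = 0.083415
  k=2: C(11,2)·0.31^2·0.69^9 = 0.187382
1 − 0.287676 = 0.712324

0.7123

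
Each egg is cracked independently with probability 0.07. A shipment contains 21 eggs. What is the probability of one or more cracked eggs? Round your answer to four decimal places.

0.7822

P(at least one) = 1 − P(none) = 1 − (1 − 0.07)^21
= 1 − 0.217842 = 0.782158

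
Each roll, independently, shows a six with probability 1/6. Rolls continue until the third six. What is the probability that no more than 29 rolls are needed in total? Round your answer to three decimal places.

Finishing within 29 rolls ⇔ at least 3 successes in the first 29. With X ~ Binomial(29, 0.166667), P(Y ≤ 29) = 1 − P(X ≤ 2).
  k=0: C(29,0)·0.166667^0·0.833333^29 = 0.00506
  k=1: C(29,1)·0.166667^1·0.833333^28 = 0.02932
  k=2: C(29,2)·0.166667^2·0.833333^27 = 0.08210
1 − 0.11647 = 0.88353

0.884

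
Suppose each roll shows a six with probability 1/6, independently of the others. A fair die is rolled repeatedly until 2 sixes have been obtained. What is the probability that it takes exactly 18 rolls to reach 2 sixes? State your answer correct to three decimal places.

Y = trial on which the second success occurs; negative binomial, r=2, p=0.166667.
P(Y=18) = C(17,1) · p^2 · (1−p)^16
= 17 · 0.027778 · 0.054088 = 0.02554

0.026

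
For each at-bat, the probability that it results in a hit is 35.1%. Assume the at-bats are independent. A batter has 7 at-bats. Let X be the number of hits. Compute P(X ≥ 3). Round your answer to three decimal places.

X ~ Binomial(7, 0.351); P(X ≥ 3) = Σ C(7,k) p^k (1−p)^(7−k) over k:
  k=3: C(7,3)·0.351^3·0.649^4 = 0.26851
  k=4: C(7,4)·0.351^4·0.649^3 = 0.14522
  k=5: C(7,5)·0.351^5·0.649^2 = 0.04712
  k=6: C(7,6)·0.351^6·0.649^1 = 0.00850
  k=7: C(7,7)·0.351^7·0.649^0 = 0.00066
Total = 0.47001

0.470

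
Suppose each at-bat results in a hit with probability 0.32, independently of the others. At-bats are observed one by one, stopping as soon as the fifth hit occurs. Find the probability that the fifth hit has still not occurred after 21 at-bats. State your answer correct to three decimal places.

Needing more than 21 at-bats ⇔ fewer than 5 successes in the first 21. With X ~ Binomial(21, 0.32), P(Y > 21) = P(X ≤ 4).
  k=0: C(21,0)·0.32^0·0.68^21 = 0.00030
  k=1: C(21,1)·0.32^1·0.68^20 = 0.00300
  k=2: C(21,2)·0.32^2·0.68^19 = 0.01413
  k=3: C(21,3)·0.32^3·0.68^18 = 0.04212
  k=4: C(21,4)·0.32^4·0.68^17 = 0.08919
P(X ≤ 4) = 0.14875

0.149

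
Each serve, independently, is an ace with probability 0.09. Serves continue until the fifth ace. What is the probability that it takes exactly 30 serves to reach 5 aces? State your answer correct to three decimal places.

Y = trial on which the fifth success occurs; negative binomial, r=5, p=0.09.
P(Y=30) = C(29,4) · p^5 · (1−p)^25
= 23751 · 5.9049e-06 · 0.094631 = 0.01327

0.013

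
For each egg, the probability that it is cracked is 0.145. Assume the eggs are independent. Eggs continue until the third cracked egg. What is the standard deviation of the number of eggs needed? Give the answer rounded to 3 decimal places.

Y = total eggs until the third success; negative binomial with r=3, p=0.145.
SD(Y) = √[r(1−p)/p²] = √(121.99762) = 11.04525

11.045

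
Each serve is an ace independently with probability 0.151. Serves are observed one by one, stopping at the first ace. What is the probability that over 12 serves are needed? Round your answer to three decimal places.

Y = number of serves to the first success; geometric, p = 0.151.
P(Y > 12) = P(first 12 all fail) = (1−p)^12 = 0.14025

0.140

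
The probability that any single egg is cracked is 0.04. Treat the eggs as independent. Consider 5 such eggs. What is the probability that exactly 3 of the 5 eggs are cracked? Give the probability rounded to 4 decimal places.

X ~ Binomial(n=5, p=0.04).
P(X=3) = C(5,3) · p^3 · (1−p)^2
= 10 · 6.4e-05 · 0.9216 = 0.000590

0.0006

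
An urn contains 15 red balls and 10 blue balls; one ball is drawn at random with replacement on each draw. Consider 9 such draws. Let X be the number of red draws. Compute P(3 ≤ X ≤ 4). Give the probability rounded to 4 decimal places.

X ~ Binomial(9, 0.60); P(3 ≤ X ≤ 4) = Σ C(9,k) p^k (1−p)^(9−k) over k:
  k=3: C(9,3)·0.60^3·0.40^6 = 0.074318
  k=4: C(9,4)·0.60^4·0.40^5 = 0.167215
Total = 0.241533

0.2415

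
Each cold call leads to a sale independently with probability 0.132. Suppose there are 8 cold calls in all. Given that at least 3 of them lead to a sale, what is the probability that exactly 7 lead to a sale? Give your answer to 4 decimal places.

X ~ Binomial(8, 0.132). Want P(X=7 | X≥3) = P(X=7) / P(X≥3).
P(X=7) = C(8,7)·0.132^7·0.868^1 = 0.000005
P(X≥3) = 1 − 0.322224 − 0.392014 − 0.208653 = 0.077109
Ratio = 0.000005 / 0.077109 = 0.000063

0.0001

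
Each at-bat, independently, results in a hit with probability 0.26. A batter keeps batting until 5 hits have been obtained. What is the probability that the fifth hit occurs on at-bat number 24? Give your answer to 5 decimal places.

Y = trial on which the fifth success occurs; negative binomial, r=5, p=0.26.
P(Y=24) = C(23,4) · p^5 · (1−p)^19
= 8855 · 0.0011881 · 0.0032764 = 0.0344713

0.03447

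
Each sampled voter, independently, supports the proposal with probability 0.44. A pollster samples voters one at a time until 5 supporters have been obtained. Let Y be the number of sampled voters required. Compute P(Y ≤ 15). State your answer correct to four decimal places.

Finishing within 15 sampled voters ⇔ at least 5 successes in the first 15. With X ~ Binomial(15, 0.44), P(Y ≤ 15) = 1 − P(X ≤ 4).
  k=0: C(15,0)·0.44^0·0.56^15 = 0.000167
  k=1: C(15,1)·0.44^1·0.56^14 = 0.001969
  k=2: C(15,2)·0.44^2·0.56^13 = 0.010828
  k=3: C(15,3)·0.44^3·0.56^12 = 0.036866
  k=4: C(15,4)·0.44^4·0.56^11 = 0.086898
1 − 0.136728 = 0.863272

0.8633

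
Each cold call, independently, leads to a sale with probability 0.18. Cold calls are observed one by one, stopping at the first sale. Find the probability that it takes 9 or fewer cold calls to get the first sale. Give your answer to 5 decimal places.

Y = number of cold calls to the first success; geometric, p = 0.18.
P(Y ≤ 9) = 1 − (1−p)^9 = 1 − 0.1676196 = 0.8323804

0.83238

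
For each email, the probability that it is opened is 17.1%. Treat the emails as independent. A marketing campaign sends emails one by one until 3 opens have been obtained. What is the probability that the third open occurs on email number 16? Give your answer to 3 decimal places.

Y = trial on which the third success occurs; negative binomial, r=3, p=0.171.
P(Y=16) = C(15,2) · p^3 · (1−p)^13
= 105 · 0.0050002 · 0.087339 = 0.04585

0.046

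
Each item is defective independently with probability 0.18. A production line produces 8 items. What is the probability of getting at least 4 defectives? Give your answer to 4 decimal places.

X ~ Binomial(8, 0.18); P(X ≥ 4) = Σ C(8,k) p^k (1−p)^(8−k) over k:
  k=4: C(8,4)·0.18^4·0.82^4 = 0.033223
  k=5: C(8,5)·0.18^5·0.82^3 = 0.005834
  k=6: C(8,6)·0.18^6·0.82^2 = 0.000640
  k=7: C(8,7)·0.18^7·0.82^1 = 0.000040
  k=8: C(8,8)·0.18^8·0.82^0 = 0.000001
Total = 0.039739

0.0397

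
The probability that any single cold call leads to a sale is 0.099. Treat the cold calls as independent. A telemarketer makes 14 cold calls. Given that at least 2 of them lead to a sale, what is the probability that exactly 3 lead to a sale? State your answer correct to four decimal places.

X ~ Binomial(14, 0.099). Want P(X=3 | X≥2) = P(X=3) / P(X≥2).
P(X=3) = C(14,3)·0.099^3·0.901^11 = 0.112197
P(X≥2) = 1 − 0.232352 − 0.357425 = 0.410222
Ratio = 0.112197 / 0.410222 = 0.273502

0.2735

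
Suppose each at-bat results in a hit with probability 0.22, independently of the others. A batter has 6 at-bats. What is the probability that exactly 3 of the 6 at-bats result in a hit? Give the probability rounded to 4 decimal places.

0.1011

X ~ Binomial(n=6, p=0.22).
P(X=3) = C(6,3) · p^3 · (1−p)^3
= 20 · 0.010648 · 0.47455 = 0.101061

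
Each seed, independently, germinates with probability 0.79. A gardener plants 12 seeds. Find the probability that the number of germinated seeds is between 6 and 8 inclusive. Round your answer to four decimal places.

X ~ Binomial(12, 0.79); P(6 ≤ X ≤ 8) = Σ C(12,k) p^k (1−p)^(12−k) over k:
  k=6: C(12,6)·0.79^6·0.21^6 = 0.019264
  k=7: C(12,7)·0.79^7·0.21^5 = 0.062117
  k=8: C(12,8)·0.79^8·0.21^4 = 0.146049
Total = 0.227430

0.2274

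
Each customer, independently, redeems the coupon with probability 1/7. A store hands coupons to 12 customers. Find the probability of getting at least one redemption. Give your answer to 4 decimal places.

P(at least one) = 1 − P(none) = 1 − (1 − 0.142857)^12
= 1 − 0.157267 = 0.842733

0.8427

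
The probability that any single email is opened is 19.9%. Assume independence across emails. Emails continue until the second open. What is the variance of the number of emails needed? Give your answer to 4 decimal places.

Y = total emails until the second success; negative binomial with r=2, p=0.199.
Var(Y) = r(1−p)/p² = 2·0.801 / 0.199² = 40.453524

40.4535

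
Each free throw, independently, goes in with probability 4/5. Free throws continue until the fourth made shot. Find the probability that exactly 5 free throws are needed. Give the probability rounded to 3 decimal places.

Y = trial on which the fourth success occurs; negative binomial, r=4, p=0.80.
P(Y=5) = C(4,3) · p^4 · (1−p)^1
= 4 · 0.4096 · 0.2 = 0.32768

0.328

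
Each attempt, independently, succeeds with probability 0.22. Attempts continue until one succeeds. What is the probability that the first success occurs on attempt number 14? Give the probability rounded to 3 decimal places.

0.009

Geometric (trials to first success), p = 0.22.
P(Y = 14) = (1−p)^13 · p = 0.039558 · 0.22 = 0.00870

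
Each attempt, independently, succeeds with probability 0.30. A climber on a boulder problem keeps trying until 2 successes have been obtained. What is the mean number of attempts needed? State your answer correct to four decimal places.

6.6667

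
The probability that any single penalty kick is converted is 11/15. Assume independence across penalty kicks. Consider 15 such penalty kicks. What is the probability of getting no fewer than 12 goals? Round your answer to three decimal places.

X ~ Binomial(15, 0.733333); P(X ≥ 12) = Σ C(15,k) p^k (1−p)^(15−k) over k:
  k=12: C(15,12)·0.733333^12·0.266667^3 = 0.20871
  k=13: C(15,13)·0.733333^13·0.266667^2 = 0.13245
  k=14: C(15,14)·0.733333^14·0.266667^1 = 0.05203
  k=15: C(15,15)·0.733333^15·0.266667^0 = 0.00954
Total = 0.40273

0.403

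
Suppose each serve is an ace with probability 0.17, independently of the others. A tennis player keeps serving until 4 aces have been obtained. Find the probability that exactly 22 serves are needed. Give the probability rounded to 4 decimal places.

0.0388

Y = trial on which the fourth success occurs; negative binomial, r=4, p=0.17.
P(Y=22) = C(21,3) · p^4 · (1−p)^18
= 1330 · 0.00083521 · 0.034947 = 0.038820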